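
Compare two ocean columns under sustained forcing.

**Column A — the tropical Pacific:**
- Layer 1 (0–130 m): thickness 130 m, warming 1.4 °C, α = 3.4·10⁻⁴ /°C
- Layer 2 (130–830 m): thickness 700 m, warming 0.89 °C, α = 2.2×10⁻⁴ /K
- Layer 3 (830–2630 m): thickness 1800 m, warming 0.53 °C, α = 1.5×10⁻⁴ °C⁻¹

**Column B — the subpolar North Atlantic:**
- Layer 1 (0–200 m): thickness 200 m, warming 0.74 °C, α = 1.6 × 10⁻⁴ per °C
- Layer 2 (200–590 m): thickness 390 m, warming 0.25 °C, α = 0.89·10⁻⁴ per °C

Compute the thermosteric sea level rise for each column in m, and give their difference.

A Layer 1: 1.4 × 3.4×10⁻⁴ × 130 = 0.06188 m
A 130–830 m: 2.2×10⁻⁴ × 700 × 0.89 = 0.13706 m
A 830–2630 m: 1800 × 0.53 × 1.5×10⁻⁴ = 0.14310 m
A total: 0.34204 m
B 0–200 m: 0.74 × 200 × 1.6×10⁻⁴ = 0.02368 m
B 200–590 m: 390 × 0.25 × 0.89×10⁻⁴ = 0.0086775 m
B total: 0.0323575 m
Difference: 0.34204 − 0.0323575 = 0.3096825 m

A: 0.342 m; B: 0.0324 m; difference 0.310 m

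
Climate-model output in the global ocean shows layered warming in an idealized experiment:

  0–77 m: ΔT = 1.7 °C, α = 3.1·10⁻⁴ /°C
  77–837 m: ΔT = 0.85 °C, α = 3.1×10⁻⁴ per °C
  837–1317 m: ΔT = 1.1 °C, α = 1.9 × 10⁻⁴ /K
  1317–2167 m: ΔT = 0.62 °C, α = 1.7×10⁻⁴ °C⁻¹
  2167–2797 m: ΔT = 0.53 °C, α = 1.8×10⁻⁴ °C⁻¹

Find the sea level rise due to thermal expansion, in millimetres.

Δh = 491 mm

Layer 1: 1.7 × 77 × 3.1×10⁻⁴ = 0.040579 m
Layer 2: 760 × 0.85 × 3.1×10⁻⁴ = 0.20026 m
Layer 3: 1.1 × 480 × 1.9×10⁻⁴ = 0.10032 m
1317–2167 m: 1.7×10⁻⁴ × 850 × 0.62 = 0.08959 m
2167–2797 m: 1.8×10⁻⁴ × 630 × 0.53 = 0.060102 m
Δh = 0.040579 + 0.20026 + 0.10032 + 0.08959 + 0.060102 = 0.490851 m ≈ 491 mm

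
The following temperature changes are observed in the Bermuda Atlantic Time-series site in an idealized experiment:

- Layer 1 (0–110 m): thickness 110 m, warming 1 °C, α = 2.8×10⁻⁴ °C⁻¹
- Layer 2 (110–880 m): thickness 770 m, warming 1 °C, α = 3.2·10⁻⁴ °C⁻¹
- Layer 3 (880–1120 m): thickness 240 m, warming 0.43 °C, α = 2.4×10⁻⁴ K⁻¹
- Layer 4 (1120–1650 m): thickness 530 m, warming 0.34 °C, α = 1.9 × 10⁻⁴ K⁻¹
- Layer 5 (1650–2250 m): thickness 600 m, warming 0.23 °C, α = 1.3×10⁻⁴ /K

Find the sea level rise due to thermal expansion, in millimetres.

0–110 m: 2.8×10⁻⁴ × 1 × 110 = 0.03080 m
110–880 m: 1 × 770 × 3.2×10⁻⁴ = 0.24640 m
Layer 3: 0.43 × 2.4×10⁻⁴ × 240 = 0.024768 m
1120–1650 m: 1.9×10⁻⁴ × 530 × 0.34 = 0.034238 m
0.23 × 1.3×10⁻⁴ × 600 = 0.01794 m
Δh = 0.03080 + 0.24640 + 0.024768 + 0.034238 + 0.01794 = 0.354146 m

Δh ≈ 354 mm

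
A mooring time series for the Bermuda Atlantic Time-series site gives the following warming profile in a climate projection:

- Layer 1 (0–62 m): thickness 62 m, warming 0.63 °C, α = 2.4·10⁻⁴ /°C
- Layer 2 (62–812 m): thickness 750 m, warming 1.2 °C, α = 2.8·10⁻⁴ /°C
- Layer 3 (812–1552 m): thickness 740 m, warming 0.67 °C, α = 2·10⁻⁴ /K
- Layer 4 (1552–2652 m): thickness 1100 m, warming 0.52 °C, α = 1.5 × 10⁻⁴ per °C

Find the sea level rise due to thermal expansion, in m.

Layer 1: 0.63 × 62 × 2.4×10⁻⁴ = 0.0093744 m
Layer 2: 750 × 1.2 × 2.8×10⁻⁴ = 0.25200 m
Layer 3: 740 × 0.67 × 2×10⁻⁴ = 0.09916 m
Layer 4: 1.5×10⁻⁴ × 0.52 × 1100 = 0.08580 m
Δh = 0.0093744 + 0.25200 + 0.09916 + 0.08580 = 0.4463344 m

0.446 m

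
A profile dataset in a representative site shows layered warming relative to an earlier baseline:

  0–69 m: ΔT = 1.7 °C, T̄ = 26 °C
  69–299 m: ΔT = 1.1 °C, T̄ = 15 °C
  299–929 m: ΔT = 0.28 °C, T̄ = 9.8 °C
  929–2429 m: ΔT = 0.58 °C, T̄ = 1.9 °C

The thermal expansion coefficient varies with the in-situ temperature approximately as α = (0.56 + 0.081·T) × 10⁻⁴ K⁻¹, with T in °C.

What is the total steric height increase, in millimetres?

Layer 1: α = (0.56 + 0.081×26)×10⁻⁴ = 2.666×10⁻⁴ K⁻¹
Layer 2: α = (0.56 + 0.081×15)×10⁻⁴ = 1.775×10⁻⁴ K⁻¹
Layer 3: α = (0.56 + 0.081×9.8)×10⁻⁴ = 1.3538×10⁻⁴ K⁻¹
Layer 4: α = (0.56 + 0.081×1.9)×10⁻⁴ = 0.7139×10⁻⁴ K⁻¹
69 × 1.7 × 2.666×10⁻⁴ = 0.03127218 m
1.1 × 230 × 1.775×10⁻⁴ = 0.0449075 m
299–929 m: 0.28 × 1.3538×10⁻⁴ × 630 = 0.023881032 m
929–2429 m: 1500 × 0.58 × 0.7139×10⁻⁴ = 0.0621093 m
Δh = 0.03127218 + 0.0449075 + 0.023881032 + 0.0621093 = 0.162170012 m

about 162 mm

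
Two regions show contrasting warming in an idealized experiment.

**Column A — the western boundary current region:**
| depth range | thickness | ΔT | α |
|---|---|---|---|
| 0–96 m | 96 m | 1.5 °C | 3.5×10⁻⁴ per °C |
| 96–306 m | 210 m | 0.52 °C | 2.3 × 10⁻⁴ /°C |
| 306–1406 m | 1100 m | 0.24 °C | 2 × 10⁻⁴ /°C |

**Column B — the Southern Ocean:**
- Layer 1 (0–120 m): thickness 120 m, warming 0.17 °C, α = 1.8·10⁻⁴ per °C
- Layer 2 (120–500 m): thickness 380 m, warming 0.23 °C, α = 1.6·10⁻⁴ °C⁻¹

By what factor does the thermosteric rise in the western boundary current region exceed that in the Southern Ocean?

A Layer 1: 1.5 × 96 × 3.5×10⁻⁴ = 0.05040 m
A Layer 2: 0.52 × 210 × 2.3×10⁻⁴ = 0.025116 m
A Layer 3: 2×10⁻⁴ × 0.24 × 1100 = 0.05280 m
A total: 0.128316 m
B Layer 1: 120 × 1.8×10⁻⁴ × 0.17 = 0.003672 m
B 120–500 m: 0.23 × 1.6×10⁻⁴ × 380 = 0.013984 m
B total: 0.017656 m
Ratio: 0.128316 / 0.017656 ≈ 7.268

≈ 7.27×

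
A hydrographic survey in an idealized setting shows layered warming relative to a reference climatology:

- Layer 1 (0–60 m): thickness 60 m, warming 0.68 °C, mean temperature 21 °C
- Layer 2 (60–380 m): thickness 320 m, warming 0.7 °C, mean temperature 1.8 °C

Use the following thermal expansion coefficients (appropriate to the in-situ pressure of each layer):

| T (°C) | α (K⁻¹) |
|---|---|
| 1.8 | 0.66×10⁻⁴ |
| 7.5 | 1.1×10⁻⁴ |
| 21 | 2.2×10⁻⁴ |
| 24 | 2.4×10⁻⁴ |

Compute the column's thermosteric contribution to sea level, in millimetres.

23.8 mm of thermosteric rise

Layer 1 at 21 °C → α = 2.2×10⁻⁴ K⁻¹
Layer 2 at 1.8 °C → α = 0.66×10⁻⁴ K⁻¹
Layer 1: 0.68 × 2.2×10⁻⁴ × 60 = 0.008976 m
60–380 m: 320 × 0.7 × 0.66×10⁻⁴ = 0.014784 m
Δh = 0.008976 + 0.014784 = 0.02376 m ≈ 23.8 mm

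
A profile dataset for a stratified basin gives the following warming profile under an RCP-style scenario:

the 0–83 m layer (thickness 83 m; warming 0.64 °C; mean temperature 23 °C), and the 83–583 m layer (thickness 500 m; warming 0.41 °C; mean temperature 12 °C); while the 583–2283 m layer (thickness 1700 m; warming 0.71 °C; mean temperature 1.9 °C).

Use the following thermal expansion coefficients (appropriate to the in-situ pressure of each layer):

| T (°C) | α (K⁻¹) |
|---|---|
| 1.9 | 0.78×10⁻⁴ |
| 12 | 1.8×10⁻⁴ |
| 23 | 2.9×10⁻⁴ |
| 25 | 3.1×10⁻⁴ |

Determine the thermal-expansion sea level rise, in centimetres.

Layer 1 at 23 °C → α = 2.9×10⁻⁴ K⁻¹
Layer 2 at 12 °C → α = 1.8×10⁻⁴ K⁻¹
Layer 3 at 1.9 °C → α = 0.78×10⁻⁴ K⁻¹
0.64 × 83 × 2.9×10⁻⁴ = 0.0154048 m
83–583 m: 500 × 0.41 × 1.8×10⁻⁴ = 0.03690 m
1700 × 0.78×10⁻⁴ × 0.71 = 0.094146 m
Δh = 0.0154048 + 0.03690 + 0.094146 = 0.1464508 m ≈ 14.6 cm

14.6 cm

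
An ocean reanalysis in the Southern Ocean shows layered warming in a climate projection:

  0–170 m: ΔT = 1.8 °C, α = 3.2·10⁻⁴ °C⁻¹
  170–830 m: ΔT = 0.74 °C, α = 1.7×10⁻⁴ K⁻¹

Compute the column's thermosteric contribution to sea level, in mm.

0–170 m: 3.2×10⁻⁴ × 1.8 × 170 = 0.09792 m
Layer 2: 0.74 × 1.7×10⁻⁴ × 660 = 0.083028 m
Δh = 0.09792 + 0.083028 = 0.180948 m ≈ 181 mm

Δh ≈ 181 mm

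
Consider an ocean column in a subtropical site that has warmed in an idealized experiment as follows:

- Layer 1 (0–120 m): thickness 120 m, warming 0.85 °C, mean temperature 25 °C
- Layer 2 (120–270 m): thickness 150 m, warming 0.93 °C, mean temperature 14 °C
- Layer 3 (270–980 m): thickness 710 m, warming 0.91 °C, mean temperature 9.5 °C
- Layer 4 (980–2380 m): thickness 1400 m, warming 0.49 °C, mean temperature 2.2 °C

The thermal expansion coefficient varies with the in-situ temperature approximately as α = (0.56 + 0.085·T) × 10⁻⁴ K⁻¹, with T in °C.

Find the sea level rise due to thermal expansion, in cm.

Layer 1: α = (0.56 + 0.085×25)×10⁻⁴ = 2.685×10⁻⁴ K⁻¹
Layer 2: α = (0.56 + 0.085×14)×10⁻⁴ = 1.75×10⁻⁴ K⁻¹
Layer 3: α = (0.56 + 0.085×9.5)×10⁻⁴ = 1.3675×10⁻⁴ K⁻¹
Layer 4: α = (0.56 + 0.085×2.2)×10⁻⁴ = 0.747×10⁻⁴ K⁻¹
Layer 1: 0.85 × 120 × 2.685×10⁻⁴ = 0.027387 m
Layer 2: 1.75×10⁻⁴ × 0.93 × 150 = 0.0244125 m
0.91 × 710 × 1.3675×10⁻⁴ = 0.088354175 m
Layer 4: 0.49 × 1400 × 0.747×10⁻⁴ = 0.0512442 m
Δh = 0.027387 + 0.0244125 + 0.088354175 + 0.0512442 = 0.191397875 m

19 cm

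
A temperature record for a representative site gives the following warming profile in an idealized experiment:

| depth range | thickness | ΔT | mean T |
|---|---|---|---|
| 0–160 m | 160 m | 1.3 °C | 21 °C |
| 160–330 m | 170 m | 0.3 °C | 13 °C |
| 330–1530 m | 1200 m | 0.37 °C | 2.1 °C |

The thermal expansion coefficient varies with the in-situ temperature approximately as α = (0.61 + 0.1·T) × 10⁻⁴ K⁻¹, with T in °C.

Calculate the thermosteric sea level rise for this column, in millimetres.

Layer 1: α = (0.61 + 0.1×21)×10⁻⁴ = 2.71×10⁻⁴ K⁻¹
Layer 2: α = (0.61 + 0.1×13)×10⁻⁴ = 1.91×10⁻⁴ K⁻¹
Layer 3: α = (0.61 + 0.1×2.1)×10⁻⁴ = 0.82×10⁻⁴ K⁻¹
Layer 1: 160 × 2.71×10⁻⁴ × 1.3 = 0.056368 m
Layer 2: 1.91×10⁻⁴ × 170 × 0.3 = 0.009741 m
Layer 3: 0.37 × 1200 × 0.82×10⁻⁴ = 0.036408 m
Δh = 0.056368 + 0.009741 + 0.036408 = 0.102517 m ≈ 100 mm

100 mm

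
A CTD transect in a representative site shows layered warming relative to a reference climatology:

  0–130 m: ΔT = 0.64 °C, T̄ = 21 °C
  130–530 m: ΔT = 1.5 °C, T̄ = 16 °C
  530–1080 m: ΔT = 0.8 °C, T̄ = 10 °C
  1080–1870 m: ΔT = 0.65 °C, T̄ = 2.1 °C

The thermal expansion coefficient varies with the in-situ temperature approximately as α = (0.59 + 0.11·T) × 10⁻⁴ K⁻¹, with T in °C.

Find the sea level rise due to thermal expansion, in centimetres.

Layer 1: α = (0.59 + 0.11×21)×10⁻⁴ = 2.9×10⁻⁴ K⁻¹
Layer 2: α = (0.59 + 0.11×16)×10⁻⁴ = 2.35×10⁻⁴ K⁻¹
Layer 3: α = (0.59 + 0.11×10)×10⁻⁴ = 1.69×10⁻⁴ K⁻¹
Layer 4: α = (0.59 + 0.11×2.1)×10⁻⁴ = 0.821×10⁻⁴ K⁻¹
0–130 m: 2.9×10⁻⁴ × 130 × 0.64 = 0.024128 m
Layer 2: 400 × 1.5 × 2.35×10⁻⁴ = 0.14100 m
Layer 3: 0.8 × 550 × 1.69×10⁻⁴ = 0.07436 m
1080–1870 m: 0.65 × 790 × 0.821×10⁻⁴ = 0.04215835 m
Δh = 0.024128 + 0.14100 + 0.07436 + 0.04215835 = 0.28164635 m

28 cm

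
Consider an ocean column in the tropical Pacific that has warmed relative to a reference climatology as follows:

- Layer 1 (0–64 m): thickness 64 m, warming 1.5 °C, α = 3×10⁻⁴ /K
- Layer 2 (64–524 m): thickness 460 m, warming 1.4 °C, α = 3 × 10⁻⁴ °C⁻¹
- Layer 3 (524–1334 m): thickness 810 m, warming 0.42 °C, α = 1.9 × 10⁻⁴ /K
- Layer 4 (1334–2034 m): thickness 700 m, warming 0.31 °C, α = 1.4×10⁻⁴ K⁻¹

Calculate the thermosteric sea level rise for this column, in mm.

Layer 1: 1.5 × 3×10⁻⁴ × 64 = 0.02880 m
1.4 × 460 × 3×10⁻⁴ = 0.19320 m
Layer 3: 810 × 0.42 × 1.9×10⁻⁴ = 0.064638 m
1334–2034 m: 0.31 × 1.4×10⁻⁴ × 700 = 0.03038 m
Δh = 0.02880 + 0.19320 + 0.064638 + 0.03038 = 0.317018 m

Δh ≈ 317 mm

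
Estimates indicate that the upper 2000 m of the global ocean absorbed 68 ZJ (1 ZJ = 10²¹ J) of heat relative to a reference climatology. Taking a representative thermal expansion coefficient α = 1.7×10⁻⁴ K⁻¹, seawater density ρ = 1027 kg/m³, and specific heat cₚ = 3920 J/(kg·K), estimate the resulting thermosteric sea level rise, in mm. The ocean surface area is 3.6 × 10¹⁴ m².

Per unit area: Q = 68×10²¹ / (3.6×10¹⁴) ≈ 1.889×10⁸ J/m²
Δh = αQ/(ρcₚ) = 1.7×10⁻⁴ × 1.889×10⁸ / (1027 × 3920) ≈ 0.0079767 m

Δh = 8.0 mm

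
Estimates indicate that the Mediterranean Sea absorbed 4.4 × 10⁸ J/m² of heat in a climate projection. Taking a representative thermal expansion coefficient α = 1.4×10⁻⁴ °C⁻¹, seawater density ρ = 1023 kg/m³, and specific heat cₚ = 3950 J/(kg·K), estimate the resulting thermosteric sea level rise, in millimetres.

Δh = αQ/(ρcₚ) = 1.4×10⁻⁴ × 4.4×10⁸ / (1023 × 3950) ≈ 0.015244 m

Δh ≈ 15 mm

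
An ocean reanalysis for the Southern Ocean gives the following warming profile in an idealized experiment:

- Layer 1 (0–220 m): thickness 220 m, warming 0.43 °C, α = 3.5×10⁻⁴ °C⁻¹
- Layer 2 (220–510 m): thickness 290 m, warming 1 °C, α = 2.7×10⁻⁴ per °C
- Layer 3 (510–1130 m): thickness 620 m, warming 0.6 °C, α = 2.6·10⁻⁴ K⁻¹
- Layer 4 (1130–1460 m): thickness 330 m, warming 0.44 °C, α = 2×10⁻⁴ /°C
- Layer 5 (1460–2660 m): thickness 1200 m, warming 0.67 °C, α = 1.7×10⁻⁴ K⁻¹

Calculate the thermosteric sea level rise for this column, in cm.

37.4 cm

220 × 0.43 × 3.5×10⁻⁴ = 0.03311 m
2.7×10⁻⁴ × 1 × 290 = 0.07830 m
620 × 2.6×10⁻⁴ × 0.6 = 0.09672 m
Layer 4: 330 × 0.44 × 2×10⁻⁴ = 0.02904 m
0.67 × 1200 × 1.7×10⁻⁴ = 0.13668 m
Δh = 0.03311 + 0.07830 + 0.09672 + 0.02904 + 0.13668 = 0.37385 m ≈ 37.4 cm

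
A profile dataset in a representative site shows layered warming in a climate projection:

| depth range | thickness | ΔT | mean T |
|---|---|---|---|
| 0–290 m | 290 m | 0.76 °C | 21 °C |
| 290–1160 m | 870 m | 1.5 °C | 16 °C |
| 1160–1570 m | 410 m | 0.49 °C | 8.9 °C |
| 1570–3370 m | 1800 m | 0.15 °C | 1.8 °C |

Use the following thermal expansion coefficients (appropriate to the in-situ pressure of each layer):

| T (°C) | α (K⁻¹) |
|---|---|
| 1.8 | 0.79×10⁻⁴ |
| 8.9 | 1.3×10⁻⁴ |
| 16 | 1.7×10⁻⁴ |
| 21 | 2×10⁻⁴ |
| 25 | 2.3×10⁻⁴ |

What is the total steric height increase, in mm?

about 313 mm

Layer 1 at 21 °C → α = 2×10⁻⁴ K⁻¹
Layer 2 at 16 °C → α = 1.7×10⁻⁴ K⁻¹
Layer 3 at 8.9 °C → α = 1.3×10⁻⁴ K⁻¹
Layer 4 at 1.8 °C → α = 0.79×10⁻⁴ K⁻¹
0.76 × 290 × 2×10⁻⁴ = 0.04408 m
290–1160 m: 1.7×10⁻⁴ × 1.5 × 870 = 0.22185 m
Layer 3: 1.3×10⁻⁴ × 410 × 0.49 = 0.026117 m
Layer 4: 0.15 × 0.79×10⁻⁴ × 1800 = 0.02133 m
Δh = 0.04408 + 0.22185 + 0.026117 + 0.02133 = 0.313377 m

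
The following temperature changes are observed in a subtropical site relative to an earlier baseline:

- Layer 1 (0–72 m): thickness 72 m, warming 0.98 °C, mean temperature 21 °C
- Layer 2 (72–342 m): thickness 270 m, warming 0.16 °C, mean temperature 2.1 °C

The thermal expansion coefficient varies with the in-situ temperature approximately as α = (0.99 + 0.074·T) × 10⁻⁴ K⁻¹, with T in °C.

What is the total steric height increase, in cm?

Layer 1: α = (0.99 + 0.074×21)×10⁻⁴ = 2.544×10⁻⁴ K⁻¹
Layer 2: α = (0.99 + 0.074×2.1)×10⁻⁴ = 1.1454×10⁻⁴ K⁻¹
0–72 m: 72 × 2.544×10⁻⁴ × 0.98 = 0.017950464 m
Layer 2: 270 × 1.1454×10⁻⁴ × 0.16 = 0.004948128 m
Δh = 0.017950464 + 0.004948128 = 0.022898592 m ≈ 2.29 cm

2.29 cm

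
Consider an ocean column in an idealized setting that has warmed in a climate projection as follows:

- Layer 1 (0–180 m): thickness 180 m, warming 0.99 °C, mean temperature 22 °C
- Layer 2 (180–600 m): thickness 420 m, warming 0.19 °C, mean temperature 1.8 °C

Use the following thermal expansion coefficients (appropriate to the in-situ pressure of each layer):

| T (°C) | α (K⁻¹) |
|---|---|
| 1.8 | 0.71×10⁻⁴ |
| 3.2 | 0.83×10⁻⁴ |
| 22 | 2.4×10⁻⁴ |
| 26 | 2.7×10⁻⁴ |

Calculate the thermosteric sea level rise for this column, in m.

0.0484 m

Layer 1 at 22 °C → α = 2.4×10⁻⁴ K⁻¹
Layer 2 at 1.8 °C → α = 0.71×10⁻⁴ K⁻¹
0.99 × 180 × 2.4×10⁻⁴ = 0.042768 m
Layer 2: 0.71×10⁻⁴ × 420 × 0.19 = 0.0056658 m
Δh = 0.042768 + 0.0056658 = 0.0484338 m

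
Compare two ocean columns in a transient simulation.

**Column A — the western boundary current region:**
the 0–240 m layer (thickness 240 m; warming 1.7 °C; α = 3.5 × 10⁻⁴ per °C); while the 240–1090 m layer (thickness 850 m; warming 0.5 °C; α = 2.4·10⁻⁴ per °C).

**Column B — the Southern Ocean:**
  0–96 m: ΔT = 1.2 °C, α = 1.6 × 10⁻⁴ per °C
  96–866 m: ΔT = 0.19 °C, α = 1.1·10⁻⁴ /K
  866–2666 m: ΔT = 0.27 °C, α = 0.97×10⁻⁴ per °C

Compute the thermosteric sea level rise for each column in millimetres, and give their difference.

A Layer 1: 1.7 × 240 × 3.5×10⁻⁴ = 0.14280 m
A 0.5 × 2.4×10⁻⁴ × 850 = 0.10200 m
A total: 0.24480 m
B 0–96 m: 1.2 × 96 × 1.6×10⁻⁴ = 0.018432 m
B 96–866 m: 770 × 0.19 × 1.1×10⁻⁴ = 0.016093 m
B Layer 3: 1800 × 0.27 × 0.97×10⁻⁴ = 0.047142 m
B total: 0.081667 m
Difference: 0.24480 − 0.081667 = 0.163133 m

A: 240 mm; B: 82 mm; difference 160 mm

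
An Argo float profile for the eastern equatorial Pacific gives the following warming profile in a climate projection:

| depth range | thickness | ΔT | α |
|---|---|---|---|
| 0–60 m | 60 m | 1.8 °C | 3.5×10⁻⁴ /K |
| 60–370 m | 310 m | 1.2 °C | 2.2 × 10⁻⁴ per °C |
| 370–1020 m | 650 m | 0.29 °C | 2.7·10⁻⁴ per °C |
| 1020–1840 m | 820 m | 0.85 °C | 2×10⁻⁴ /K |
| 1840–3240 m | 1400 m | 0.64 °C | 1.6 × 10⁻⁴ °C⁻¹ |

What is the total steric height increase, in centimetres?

60 × 1.8 × 3.5×10⁻⁴ = 0.03780 m
Layer 2: 1.2 × 310 × 2.2×10⁻⁴ = 0.08184 m
0.29 × 650 × 2.7×10⁻⁴ = 0.050895 m
Layer 4: 820 × 2×10⁻⁴ × 0.85 = 0.13940 m
1840–3240 m: 1.6×10⁻⁴ × 0.64 × 1400 = 0.14336 m
Δh = 0.03780 + 0.08184 + 0.050895 + 0.13940 + 0.14336 = 0.453295 m ≈ 45 cm

45 cm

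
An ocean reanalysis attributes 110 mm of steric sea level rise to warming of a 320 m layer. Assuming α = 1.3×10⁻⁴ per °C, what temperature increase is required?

ΔT = Δh/(αH) = 0.11 / (1.3×10⁻⁴ × 320) ≈ 2.644 K

2.6 K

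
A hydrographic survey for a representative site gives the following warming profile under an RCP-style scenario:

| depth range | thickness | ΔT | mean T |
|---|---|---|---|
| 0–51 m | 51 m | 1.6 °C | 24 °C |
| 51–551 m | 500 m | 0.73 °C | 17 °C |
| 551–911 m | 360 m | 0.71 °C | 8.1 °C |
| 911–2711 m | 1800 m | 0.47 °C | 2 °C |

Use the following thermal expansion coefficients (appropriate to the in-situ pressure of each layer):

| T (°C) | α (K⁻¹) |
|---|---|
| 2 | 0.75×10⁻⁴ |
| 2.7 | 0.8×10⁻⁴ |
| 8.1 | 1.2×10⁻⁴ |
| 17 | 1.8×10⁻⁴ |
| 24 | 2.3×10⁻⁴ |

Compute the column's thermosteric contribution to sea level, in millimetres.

Δh = 179 mm

Layer 1 at 24 °C → α = 2.3×10⁻⁴ K⁻¹
Layer 2 at 17 °C → α = 1.8×10⁻⁴ K⁻¹
Layer 3 at 8.1 °C → α = 1.2×10⁻⁴ K⁻¹
Layer 4 at 2 °C → α = 0.75×10⁻⁴ K⁻¹
1.6 × 2.3×10⁻⁴ × 51 = 0.018768 m
1.8×10⁻⁴ × 500 × 0.73 = 0.06570 m
551–911 m: 1.2×10⁻⁴ × 0.71 × 360 = 0.030672 m
1800 × 0.75×10⁻⁴ × 0.47 = 0.06345 m
Δh = 0.018768 + 0.06570 + 0.030672 + 0.06345 = 0.17859 m ≈ 179 mm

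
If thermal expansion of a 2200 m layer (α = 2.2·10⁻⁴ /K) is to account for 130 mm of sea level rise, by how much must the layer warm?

ΔT = Δh/(αH) = 0.13 / (2.2×10⁻⁴ × 2200) ≈ 0.2686 °C

ΔT ≈ 0.27 °C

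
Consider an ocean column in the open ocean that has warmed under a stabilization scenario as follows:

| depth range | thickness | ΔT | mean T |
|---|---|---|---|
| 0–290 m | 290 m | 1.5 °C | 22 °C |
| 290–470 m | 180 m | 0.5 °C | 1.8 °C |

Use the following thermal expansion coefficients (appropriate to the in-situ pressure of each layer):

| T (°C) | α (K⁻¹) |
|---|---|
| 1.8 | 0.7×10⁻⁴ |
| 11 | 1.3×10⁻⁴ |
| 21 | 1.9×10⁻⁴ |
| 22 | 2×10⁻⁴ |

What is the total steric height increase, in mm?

Layer 1 at 22 °C → α = 2×10⁻⁴ K⁻¹
Layer 2 at 1.8 °C → α = 0.7×10⁻⁴ K⁻¹
1.5 × 2×10⁻⁴ × 290 = 0.08700 m
290–470 m: 0.5 × 0.7×10⁻⁴ × 180 = 0.00630 m
Δh = 0.08700 + 0.00630 = 0.09330 m

93.3 mm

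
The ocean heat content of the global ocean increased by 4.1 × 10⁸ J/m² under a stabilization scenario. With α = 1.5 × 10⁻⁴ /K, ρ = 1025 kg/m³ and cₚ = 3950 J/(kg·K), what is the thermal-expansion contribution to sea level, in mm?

Δh = αQ/(ρcₚ) = 1.5×10⁻⁴ × 4.1×10⁸ / (1025 × 3950) ≈ 0.01519 m

15 mm of thermosteric rise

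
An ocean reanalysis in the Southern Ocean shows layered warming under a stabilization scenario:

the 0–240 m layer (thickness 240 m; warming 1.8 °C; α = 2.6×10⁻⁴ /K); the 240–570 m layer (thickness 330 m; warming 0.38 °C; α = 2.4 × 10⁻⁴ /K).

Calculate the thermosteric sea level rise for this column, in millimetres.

about 140 mm

Layer 1: 1.8 × 240 × 2.6×10⁻⁴ = 0.11232 m
Layer 2: 330 × 2.4×10⁻⁴ × 0.38 = 0.030096 m
Δh = 0.11232 + 0.030096 = 0.142416 m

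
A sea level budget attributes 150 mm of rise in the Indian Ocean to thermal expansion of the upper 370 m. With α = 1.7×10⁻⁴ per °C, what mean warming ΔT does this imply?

ΔT ≈ 2.4 K

ΔT = Δh/(αH) = 0.15 / (1.7×10⁻⁴ × 370) ≈ 2.385 K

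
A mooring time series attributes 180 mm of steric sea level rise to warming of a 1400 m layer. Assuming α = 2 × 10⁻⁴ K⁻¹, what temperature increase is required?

ΔT = Δh/(αH) = 0.18 / (2×10⁻⁴ × 1400) ≈ 0.6429 K

0.643 K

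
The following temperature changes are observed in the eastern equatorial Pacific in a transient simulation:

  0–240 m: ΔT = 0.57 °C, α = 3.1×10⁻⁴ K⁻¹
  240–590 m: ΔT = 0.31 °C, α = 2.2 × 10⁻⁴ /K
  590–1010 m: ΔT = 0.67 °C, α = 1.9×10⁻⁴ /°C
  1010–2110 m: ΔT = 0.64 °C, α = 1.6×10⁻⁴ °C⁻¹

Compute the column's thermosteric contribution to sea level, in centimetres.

Δh = 23 cm

Layer 1: 3.1×10⁻⁴ × 0.57 × 240 = 0.042408 m
Layer 2: 350 × 0.31 × 2.2×10⁻⁴ = 0.02387 m
590–1010 m: 1.9×10⁻⁴ × 420 × 0.67 = 0.053466 m
1010–2110 m: 1.6×10⁻⁴ × 0.64 × 1100 = 0.11264 m
Δh = 0.042408 + 0.02387 + 0.053466 + 0.11264 = 0.232384 m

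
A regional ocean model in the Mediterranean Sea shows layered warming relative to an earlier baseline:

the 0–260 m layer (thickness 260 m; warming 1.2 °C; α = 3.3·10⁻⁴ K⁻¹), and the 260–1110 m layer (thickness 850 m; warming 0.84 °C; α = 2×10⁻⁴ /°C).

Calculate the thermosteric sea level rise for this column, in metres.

Layer 1: 260 × 1.2 × 3.3×10⁻⁴ = 0.10296 m
850 × 2×10⁻⁴ × 0.84 = 0.14280 m
Δh = 0.10296 + 0.14280 = 0.24576 m ≈ 0.246 m

Δh = 0.246 m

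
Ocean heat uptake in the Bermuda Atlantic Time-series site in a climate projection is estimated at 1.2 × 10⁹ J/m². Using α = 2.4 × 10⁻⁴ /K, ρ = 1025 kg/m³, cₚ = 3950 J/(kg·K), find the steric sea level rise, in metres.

Δh ≈ 0.0711 m

Δh = αQ/(ρcₚ) = 2.4×10⁻⁴ × 1.2×10⁹ / (1025 × 3950) ≈ 0.071133 m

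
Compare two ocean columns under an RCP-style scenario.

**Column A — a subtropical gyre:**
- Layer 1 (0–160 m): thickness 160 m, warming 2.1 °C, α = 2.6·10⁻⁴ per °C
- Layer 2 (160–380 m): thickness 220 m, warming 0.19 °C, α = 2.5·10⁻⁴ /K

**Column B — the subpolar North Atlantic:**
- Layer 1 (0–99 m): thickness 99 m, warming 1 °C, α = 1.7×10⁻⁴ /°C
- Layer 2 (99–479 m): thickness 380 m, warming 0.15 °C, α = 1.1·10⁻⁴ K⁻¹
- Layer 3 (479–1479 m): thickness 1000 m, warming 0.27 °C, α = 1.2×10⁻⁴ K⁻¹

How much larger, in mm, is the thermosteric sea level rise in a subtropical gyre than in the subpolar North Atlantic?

A Layer 1: 160 × 2.1 × 2.6×10⁻⁴ = 0.08736 m
A Layer 2: 0.19 × 2.5×10⁻⁴ × 220 = 0.01045 m
A total: 0.09781 m
B Layer 1: 99 × 1 × 1.7×10⁻⁴ = 0.01683 m
B 380 × 0.15 × 1.1×10⁻⁴ = 0.00627 m
B 0.27 × 1000 × 1.2×10⁻⁴ = 0.03240 m
B total: 0.05550 m
Difference: 0.09781 − 0.05550 = 0.04231 m

42 mm larger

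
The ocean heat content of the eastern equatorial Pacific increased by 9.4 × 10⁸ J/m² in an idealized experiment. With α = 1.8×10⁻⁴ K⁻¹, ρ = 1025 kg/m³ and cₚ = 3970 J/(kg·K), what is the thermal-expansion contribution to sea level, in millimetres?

41.6 mm

Δh = αQ/(ρcₚ) = 1.8×10⁻⁴ × 9.4×10⁸ / (1025 × 3970) ≈ 0.04158 m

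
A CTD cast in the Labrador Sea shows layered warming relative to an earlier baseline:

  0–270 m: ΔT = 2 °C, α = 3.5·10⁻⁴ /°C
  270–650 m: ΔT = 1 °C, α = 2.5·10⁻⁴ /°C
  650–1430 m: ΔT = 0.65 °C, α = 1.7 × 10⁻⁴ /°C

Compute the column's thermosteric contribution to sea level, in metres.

0–270 m: 2 × 3.5×10⁻⁴ × 270 = 0.18900 m
2.5×10⁻⁴ × 1 × 380 = 0.09500 m
780 × 1.7×10⁻⁴ × 0.65 = 0.08619 m
Δh = 0.18900 + 0.09500 + 0.08619 = 0.37019 m

0.370 m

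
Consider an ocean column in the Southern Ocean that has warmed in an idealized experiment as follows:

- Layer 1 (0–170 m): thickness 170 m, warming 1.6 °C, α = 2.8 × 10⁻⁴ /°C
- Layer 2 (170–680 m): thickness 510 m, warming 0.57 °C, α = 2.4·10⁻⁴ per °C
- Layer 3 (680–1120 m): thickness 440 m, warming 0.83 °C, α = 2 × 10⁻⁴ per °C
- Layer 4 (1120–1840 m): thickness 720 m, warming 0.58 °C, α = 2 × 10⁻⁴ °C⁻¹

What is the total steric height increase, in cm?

0–170 m: 170 × 2.8×10⁻⁴ × 1.6 = 0.07616 m
170–680 m: 510 × 2.4×10⁻⁴ × 0.57 = 0.069768 m
0.83 × 2×10⁻⁴ × 440 = 0.07304 m
Layer 4: 0.58 × 2×10⁻⁴ × 720 = 0.08352 m
Δh = 0.07616 + 0.069768 + 0.07304 + 0.08352 = 0.302488 m ≈ 30.2 cm

Δh = 30.2 cm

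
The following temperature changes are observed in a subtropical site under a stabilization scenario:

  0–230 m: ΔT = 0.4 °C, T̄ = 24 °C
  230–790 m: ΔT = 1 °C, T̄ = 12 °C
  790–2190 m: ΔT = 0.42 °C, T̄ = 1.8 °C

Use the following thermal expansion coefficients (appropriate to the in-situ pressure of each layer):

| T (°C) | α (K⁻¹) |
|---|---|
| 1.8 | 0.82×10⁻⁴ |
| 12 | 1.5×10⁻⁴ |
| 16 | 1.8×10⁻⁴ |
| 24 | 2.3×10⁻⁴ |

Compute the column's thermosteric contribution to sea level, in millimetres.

Layer 1 at 24 °C → α = 2.3×10⁻⁴ K⁻¹
Layer 2 at 12 °C → α = 1.5×10⁻⁴ K⁻¹
Layer 3 at 1.8 °C → α = 0.82×10⁻⁴ K⁻¹
2.3×10⁻⁴ × 0.4 × 230 = 0.02116 m
230–790 m: 1 × 560 × 1.5×10⁻⁴ = 0.08400 m
1400 × 0.42 × 0.82×10⁻⁴ = 0.048216 m
Δh = 0.02116 + 0.08400 + 0.048216 = 0.153376 m

150 mm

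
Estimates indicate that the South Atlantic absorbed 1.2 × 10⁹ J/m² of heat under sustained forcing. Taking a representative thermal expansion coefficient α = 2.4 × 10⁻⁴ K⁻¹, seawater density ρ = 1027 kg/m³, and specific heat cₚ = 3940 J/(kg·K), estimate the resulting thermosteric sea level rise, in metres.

Δh = 0.0712 m

Δh = αQ/(ρcₚ) = 2.4×10⁻⁴ × 1.2×10⁹ / (1027 × 3940) ≈ 0.071175 m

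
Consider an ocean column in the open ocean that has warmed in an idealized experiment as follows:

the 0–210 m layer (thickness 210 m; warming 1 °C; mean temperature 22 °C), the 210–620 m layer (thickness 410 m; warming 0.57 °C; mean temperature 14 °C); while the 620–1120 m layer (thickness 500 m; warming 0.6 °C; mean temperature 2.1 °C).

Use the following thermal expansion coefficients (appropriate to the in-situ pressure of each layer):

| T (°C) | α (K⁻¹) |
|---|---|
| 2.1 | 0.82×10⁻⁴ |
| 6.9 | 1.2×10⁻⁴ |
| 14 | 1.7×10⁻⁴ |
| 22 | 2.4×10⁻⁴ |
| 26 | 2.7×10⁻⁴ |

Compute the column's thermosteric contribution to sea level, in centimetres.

Layer 1 at 22 °C → α = 2.4×10⁻⁴ K⁻¹
Layer 2 at 14 °C → α = 1.7×10⁻⁴ K⁻¹
Layer 3 at 2.1 °C → α = 0.82×10⁻⁴ K⁻¹
Layer 1: 2.4×10⁻⁴ × 1 × 210 = 0.05040 m
410 × 1.7×10⁻⁴ × 0.57 = 0.039729 m
Layer 3: 0.82×10⁻⁴ × 0.6 × 500 = 0.02460 m
Δh = 0.05040 + 0.039729 + 0.02460 = 0.114729 m

Δh = 11.5 cm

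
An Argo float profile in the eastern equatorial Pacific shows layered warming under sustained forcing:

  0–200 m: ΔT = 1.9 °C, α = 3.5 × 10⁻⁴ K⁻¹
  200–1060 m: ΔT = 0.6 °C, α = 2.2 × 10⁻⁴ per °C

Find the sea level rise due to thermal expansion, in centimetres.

Layer 1: 200 × 3.5×10⁻⁴ × 1.9 = 0.13300 m
200–1060 m: 0.6 × 2.2×10⁻⁴ × 860 = 0.11352 m
Δh = 0.13300 + 0.11352 = 0.24652 m ≈ 24.7 cm

24.7 cm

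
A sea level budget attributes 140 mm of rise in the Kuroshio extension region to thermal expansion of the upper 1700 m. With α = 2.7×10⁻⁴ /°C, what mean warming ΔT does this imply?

ΔT = Δh/(αH) = 0.14 / (2.7×10⁻⁴ × 1700) ≈ 0.3050 K

about 0.31 K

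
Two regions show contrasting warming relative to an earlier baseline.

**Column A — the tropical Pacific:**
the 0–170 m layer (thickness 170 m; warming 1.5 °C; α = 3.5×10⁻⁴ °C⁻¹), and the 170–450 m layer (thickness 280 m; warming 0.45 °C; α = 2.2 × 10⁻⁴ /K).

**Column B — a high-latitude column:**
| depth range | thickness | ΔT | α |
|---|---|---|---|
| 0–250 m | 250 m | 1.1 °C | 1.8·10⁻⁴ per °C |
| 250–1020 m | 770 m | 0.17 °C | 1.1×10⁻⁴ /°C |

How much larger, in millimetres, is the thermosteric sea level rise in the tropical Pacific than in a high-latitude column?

A Layer 1: 1.5 × 3.5×10⁻⁴ × 170 = 0.08925 m
A 0.45 × 2.2×10⁻⁴ × 280 = 0.02772 m
A total: 0.11697 m
B 0–250 m: 1.1 × 1.8×10⁻⁴ × 250 = 0.04950 m
B Layer 2: 0.17 × 1.1×10⁻⁴ × 770 = 0.014399 m
B total: 0.063899 m
Difference: 0.11697 − 0.063899 = 0.053071 m

53.1 mm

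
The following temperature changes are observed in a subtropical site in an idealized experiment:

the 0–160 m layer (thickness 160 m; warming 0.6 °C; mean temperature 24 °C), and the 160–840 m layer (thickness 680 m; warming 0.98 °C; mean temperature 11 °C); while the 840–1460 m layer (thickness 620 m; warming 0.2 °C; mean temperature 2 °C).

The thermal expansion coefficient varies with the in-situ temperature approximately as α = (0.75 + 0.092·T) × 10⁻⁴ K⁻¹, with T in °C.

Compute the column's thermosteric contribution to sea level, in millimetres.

Layer 1: α = (0.75 + 0.092×24)×10⁻⁴ = 2.958×10⁻⁴ K⁻¹
Layer 2: α = (0.75 + 0.092×11)×10⁻⁴ = 1.762×10⁻⁴ K⁻¹
Layer 3: α = (0.75 + 0.092×2)×10⁻⁴ = 0.934×10⁻⁴ K⁻¹
Layer 1: 0.6 × 2.958×10⁻⁴ × 160 = 0.0283968 m
Layer 2: 1.762×10⁻⁴ × 0.98 × 680 = 0.11741968 m
840–1460 m: 0.2 × 620 × 0.934×10⁻⁴ = 0.0115816 m
Δh = 0.0283968 + 0.11741968 + 0.0115816 = 0.15739808 m ≈ 157 mm

157 mm of thermosteric rise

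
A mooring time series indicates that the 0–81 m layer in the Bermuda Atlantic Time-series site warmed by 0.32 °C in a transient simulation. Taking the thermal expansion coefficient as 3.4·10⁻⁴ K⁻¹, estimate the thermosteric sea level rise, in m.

about 0.0088 m

Δh = αΔT·H = 3.4×10⁻⁴ × 0.32 × 81 = 0.0088128 m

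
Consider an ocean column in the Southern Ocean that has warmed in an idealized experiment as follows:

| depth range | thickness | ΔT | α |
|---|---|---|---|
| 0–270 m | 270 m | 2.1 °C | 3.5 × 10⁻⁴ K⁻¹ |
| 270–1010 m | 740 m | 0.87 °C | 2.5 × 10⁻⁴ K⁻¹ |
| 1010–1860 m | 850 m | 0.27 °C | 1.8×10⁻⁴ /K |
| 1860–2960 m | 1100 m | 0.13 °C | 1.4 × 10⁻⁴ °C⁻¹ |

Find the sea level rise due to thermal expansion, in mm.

Δh = 421 mm

Layer 1: 270 × 3.5×10⁻⁴ × 2.1 = 0.19845 m
270–1010 m: 2.5×10⁻⁴ × 740 × 0.87 = 0.16095 m
Layer 3: 850 × 0.27 × 1.8×10⁻⁴ = 0.04131 m
0.13 × 1.4×10⁻⁴ × 1100 = 0.02002 m
Δh = 0.19845 + 0.16095 + 0.04131 + 0.02002 = 0.42073 m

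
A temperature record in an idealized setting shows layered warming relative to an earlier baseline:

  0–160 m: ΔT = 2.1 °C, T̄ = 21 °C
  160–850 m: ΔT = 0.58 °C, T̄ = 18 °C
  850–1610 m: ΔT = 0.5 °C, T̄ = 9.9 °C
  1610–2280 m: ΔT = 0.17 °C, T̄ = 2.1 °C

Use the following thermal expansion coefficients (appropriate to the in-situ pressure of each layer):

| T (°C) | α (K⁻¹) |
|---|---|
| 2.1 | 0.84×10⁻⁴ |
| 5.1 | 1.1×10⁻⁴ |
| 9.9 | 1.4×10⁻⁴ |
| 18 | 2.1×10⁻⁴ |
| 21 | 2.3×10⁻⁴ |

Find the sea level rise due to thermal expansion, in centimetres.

Layer 1 at 21 °C → α = 2.3×10⁻⁴ K⁻¹
Layer 2 at 18 °C → α = 2.1×10⁻⁴ K⁻¹
Layer 3 at 9.9 °C → α = 1.4×10⁻⁴ K⁻¹
Layer 4 at 2.1 °C → α = 0.84×10⁻⁴ K⁻¹
0–160 m: 2.1 × 160 × 2.3×10⁻⁴ = 0.07728 m
690 × 2.1×10⁻⁴ × 0.58 = 0.084042 m
Layer 3: 760 × 0.5 × 1.4×10⁻⁴ = 0.05320 m
1610–2280 m: 670 × 0.84×10⁻⁴ × 0.17 = 0.0095676 m
Δh = 0.07728 + 0.084042 + 0.05320 + 0.0095676 = 0.2240896 m

22 cm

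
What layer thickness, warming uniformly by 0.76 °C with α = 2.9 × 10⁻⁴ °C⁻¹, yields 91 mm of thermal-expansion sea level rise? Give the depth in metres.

413 m

H = Δh/(αΔT) = 0.091 / (2.9×10⁻⁴ × 0.76) ≈ 412.9 m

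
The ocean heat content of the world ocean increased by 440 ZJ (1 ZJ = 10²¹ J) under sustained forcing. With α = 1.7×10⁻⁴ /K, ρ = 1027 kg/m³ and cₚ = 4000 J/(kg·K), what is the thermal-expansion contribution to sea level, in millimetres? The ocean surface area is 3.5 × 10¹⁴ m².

Δh ≈ 52 mm

Per unit area: Q = 440×10²¹ / (3.5×10¹⁴) ≈ 1.257×10⁹ J/m²
Δh = αQ/(ρcₚ) = 1.7×10⁻⁴ × 1.257×10⁹ / (1027 × 4000) ≈ 0.052018 m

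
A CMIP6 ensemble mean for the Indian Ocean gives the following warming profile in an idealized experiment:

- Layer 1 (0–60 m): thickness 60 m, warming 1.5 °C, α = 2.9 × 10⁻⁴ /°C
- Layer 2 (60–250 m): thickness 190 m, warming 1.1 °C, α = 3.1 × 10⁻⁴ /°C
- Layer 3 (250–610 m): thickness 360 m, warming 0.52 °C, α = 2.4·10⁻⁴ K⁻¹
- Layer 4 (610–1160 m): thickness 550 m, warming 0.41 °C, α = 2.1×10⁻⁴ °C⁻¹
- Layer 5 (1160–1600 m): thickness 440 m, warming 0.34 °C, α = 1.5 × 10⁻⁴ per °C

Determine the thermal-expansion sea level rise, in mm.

0–60 m: 60 × 2.9×10⁻⁴ × 1.5 = 0.02610 m
60–250 m: 190 × 1.1 × 3.1×10⁻⁴ = 0.06479 m
360 × 0.52 × 2.4×10⁻⁴ = 0.044928 m
0.41 × 2.1×10⁻⁴ × 550 = 0.047355 m
440 × 1.5×10⁻⁴ × 0.34 = 0.02244 m
Δh = 0.02610 + 0.06479 + 0.044928 + 0.047355 + 0.02244 = 0.205613 m ≈ 210 mm

about 210 mm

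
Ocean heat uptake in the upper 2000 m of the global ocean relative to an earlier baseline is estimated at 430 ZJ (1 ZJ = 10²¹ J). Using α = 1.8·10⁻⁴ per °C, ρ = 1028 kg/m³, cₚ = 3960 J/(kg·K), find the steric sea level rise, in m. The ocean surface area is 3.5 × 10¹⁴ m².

Per unit area: Q = 430×10²¹ / (3.5×10¹⁴) ≈ 1.229×10⁹ J/m²
Δh = αQ/(ρcₚ) = 1.8×10⁻⁴ × 1.229×10⁹ / (1028 × 3960) ≈ 0.054342 m

Δh ≈ 0.054 m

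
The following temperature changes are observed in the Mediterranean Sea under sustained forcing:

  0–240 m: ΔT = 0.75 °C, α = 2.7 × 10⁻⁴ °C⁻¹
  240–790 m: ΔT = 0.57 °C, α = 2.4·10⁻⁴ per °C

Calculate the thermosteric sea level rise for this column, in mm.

Δh = 124 mm

0–240 m: 0.75 × 240 × 2.7×10⁻⁴ = 0.04860 m
240–790 m: 0.57 × 2.4×10⁻⁴ × 550 = 0.07524 m
Δh = 0.04860 + 0.07524 = 0.12384 m ≈ 124 mm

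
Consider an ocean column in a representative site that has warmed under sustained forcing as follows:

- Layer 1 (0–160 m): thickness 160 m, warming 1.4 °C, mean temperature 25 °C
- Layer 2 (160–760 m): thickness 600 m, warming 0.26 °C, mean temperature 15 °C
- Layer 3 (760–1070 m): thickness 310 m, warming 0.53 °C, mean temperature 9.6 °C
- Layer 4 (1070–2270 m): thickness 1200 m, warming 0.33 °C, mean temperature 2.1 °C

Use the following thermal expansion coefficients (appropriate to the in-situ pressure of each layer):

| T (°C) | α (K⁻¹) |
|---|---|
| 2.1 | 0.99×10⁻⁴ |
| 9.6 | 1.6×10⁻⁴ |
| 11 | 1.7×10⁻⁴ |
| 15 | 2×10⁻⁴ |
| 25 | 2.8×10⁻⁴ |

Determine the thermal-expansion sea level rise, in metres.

Layer 1 at 25 °C → α = 2.8×10⁻⁴ K⁻¹
Layer 2 at 15 °C → α = 2×10⁻⁴ K⁻¹
Layer 3 at 9.6 °C → α = 1.6×10⁻⁴ K⁻¹
Layer 4 at 2.1 °C → α = 0.99×10⁻⁴ K⁻¹
Layer 1: 160 × 1.4 × 2.8×10⁻⁴ = 0.06272 m
0.26 × 600 × 2×10⁻⁴ = 0.03120 m
Layer 3: 1.6×10⁻⁴ × 0.53 × 310 = 0.026288 m
1070–2270 m: 0.33 × 0.99×10⁻⁴ × 1200 = 0.039204 m
Δh = 0.06272 + 0.03120 + 0.026288 + 0.039204 = 0.159412 m

about 0.16 m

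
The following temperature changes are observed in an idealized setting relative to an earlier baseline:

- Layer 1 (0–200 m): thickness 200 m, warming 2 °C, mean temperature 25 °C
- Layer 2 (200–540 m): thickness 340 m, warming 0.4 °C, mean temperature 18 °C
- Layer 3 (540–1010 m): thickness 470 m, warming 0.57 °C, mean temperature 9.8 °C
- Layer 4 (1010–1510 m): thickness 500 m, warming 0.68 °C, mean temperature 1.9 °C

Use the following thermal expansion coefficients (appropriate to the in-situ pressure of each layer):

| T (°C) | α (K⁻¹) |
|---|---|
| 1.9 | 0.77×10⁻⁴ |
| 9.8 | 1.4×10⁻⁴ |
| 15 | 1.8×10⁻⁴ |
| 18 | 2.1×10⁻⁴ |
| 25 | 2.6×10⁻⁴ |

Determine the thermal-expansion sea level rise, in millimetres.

196 mm of thermosteric rise

Layer 1 at 25 °C → α = 2.6×10⁻⁴ K⁻¹
Layer 2 at 18 °C → α = 2.1×10⁻⁴ K⁻¹
Layer 3 at 9.8 °C → α = 1.4×10⁻⁴ K⁻¹
Layer 4 at 1.9 °C → α = 0.77×10⁻⁴ K⁻¹
2 × 200 × 2.6×10⁻⁴ = 0.10400 m
2.1×10⁻⁴ × 0.4 × 340 = 0.02856 m
540–1010 m: 0.57 × 470 × 1.4×10⁻⁴ = 0.037506 m
Layer 4: 0.77×10⁻⁴ × 500 × 0.68 = 0.02618 m
Δh = 0.10400 + 0.02856 + 0.037506 + 0.02618 = 0.196246 m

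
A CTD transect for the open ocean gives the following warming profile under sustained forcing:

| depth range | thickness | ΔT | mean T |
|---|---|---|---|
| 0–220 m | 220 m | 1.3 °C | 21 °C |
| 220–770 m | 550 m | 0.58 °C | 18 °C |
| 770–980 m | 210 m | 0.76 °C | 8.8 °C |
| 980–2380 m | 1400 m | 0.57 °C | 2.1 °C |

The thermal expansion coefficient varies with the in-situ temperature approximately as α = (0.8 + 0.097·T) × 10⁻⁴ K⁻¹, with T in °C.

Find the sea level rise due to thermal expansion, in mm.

Layer 1: α = (0.8 + 0.097×21)×10⁻⁴ = 2.837×10⁻⁴ K⁻¹
Layer 2: α = (0.8 + 0.097×18)×10⁻⁴ = 2.546×10⁻⁴ K⁻¹
Layer 3: α = (0.8 + 0.097×8.8)×10⁻⁴ = 1.6536×10⁻⁴ K⁻¹
Layer 4: α = (0.8 + 0.097×2.1)×10⁻⁴ = 1.0037×10⁻⁴ K⁻¹
2.837×10⁻⁴ × 220 × 1.3 = 0.0811382 m
Layer 2: 2.546×10⁻⁴ × 550 × 0.58 = 0.0812174 m
770–980 m: 1.6536×10⁻⁴ × 0.76 × 210 = 0.026391456 m
Layer 4: 0.57 × 1.0037×10⁻⁴ × 1400 = 0.08009526 m
Δh = 0.0811382 + 0.0812174 + 0.026391456 + 0.08009526 = 0.268842316 m

Δh ≈ 270 mm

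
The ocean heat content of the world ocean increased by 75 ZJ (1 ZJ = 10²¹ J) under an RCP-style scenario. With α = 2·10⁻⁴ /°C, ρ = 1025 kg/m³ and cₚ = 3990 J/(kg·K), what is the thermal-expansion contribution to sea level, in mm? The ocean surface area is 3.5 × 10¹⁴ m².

10.5 mm of thermosteric rise

Per unit area: Q = 75×10²¹ / (3.5×10¹⁴) ≈ 2.143×10⁸ J/m²
Δh = αQ/(ρcₚ) = 2×10⁻⁴ × 2.143×10⁸ / (1025 × 3990) ≈ 0.01048 m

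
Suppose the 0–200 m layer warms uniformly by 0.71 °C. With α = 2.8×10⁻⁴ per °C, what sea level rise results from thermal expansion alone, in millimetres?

Δh = αΔT·H = 2.8×10⁻⁴ × 0.71 × 200 = 0.03976 m

about 39.8 mm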